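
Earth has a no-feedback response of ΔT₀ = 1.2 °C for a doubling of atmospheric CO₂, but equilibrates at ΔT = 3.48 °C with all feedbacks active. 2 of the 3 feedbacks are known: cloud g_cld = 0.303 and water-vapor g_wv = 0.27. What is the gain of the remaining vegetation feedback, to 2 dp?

Amplification A = ΔT/ΔT₀ = 3.48/1.2 = 2.9.
Total gain g = 1 − 1/A = 1 − 1/2.9 = 0.6552.
Known gains sum to 0.303 + 0.27 = 0.573.
g_veg = 0.6552 − 0.573 = 0.08.

0.08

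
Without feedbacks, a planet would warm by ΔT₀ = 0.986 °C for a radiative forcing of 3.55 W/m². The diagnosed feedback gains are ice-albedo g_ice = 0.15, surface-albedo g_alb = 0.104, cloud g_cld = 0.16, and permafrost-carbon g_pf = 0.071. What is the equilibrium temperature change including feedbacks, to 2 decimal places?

Total gain g = 0.15 + 0.104 + 0.16 + 0.071 = 0.485.
Amplification A = 1/(1 − 0.485) = 1.942.
ΔT = 0.986 × 1.942 = 1.91 °C.

1.91 °C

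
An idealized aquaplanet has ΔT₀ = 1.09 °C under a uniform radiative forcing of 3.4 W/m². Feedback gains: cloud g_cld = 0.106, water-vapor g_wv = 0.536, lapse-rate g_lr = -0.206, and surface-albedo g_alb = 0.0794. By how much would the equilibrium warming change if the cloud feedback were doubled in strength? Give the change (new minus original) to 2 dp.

Original: g = 0.5154, ΔT = 1.09/(1−0.5154) = 2.2493 °C.
With doubled cloud: g' = 0.6214, ΔT' = 1.09/(1−0.6214) = 2.8790 °C.
Change = 2.8790 − 2.2493 = 0.63 °C.

0.63 °C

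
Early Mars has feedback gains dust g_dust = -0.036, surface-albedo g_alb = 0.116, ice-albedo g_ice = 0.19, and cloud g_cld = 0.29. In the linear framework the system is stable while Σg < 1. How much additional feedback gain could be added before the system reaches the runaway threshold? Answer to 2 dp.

Current total gain = -0.036 + 0.116 + 0.19 + 0.29 = 0.56.
Margin to runaway = 1 − 0.56 = 0.44.

0.44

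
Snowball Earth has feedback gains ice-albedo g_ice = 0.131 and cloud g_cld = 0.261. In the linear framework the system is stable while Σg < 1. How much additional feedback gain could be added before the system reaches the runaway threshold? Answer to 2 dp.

Current total gain = 0.131 + 0.261 = 0.392.
Margin to runaway = 1 − 0.392 = 0.61.

0.61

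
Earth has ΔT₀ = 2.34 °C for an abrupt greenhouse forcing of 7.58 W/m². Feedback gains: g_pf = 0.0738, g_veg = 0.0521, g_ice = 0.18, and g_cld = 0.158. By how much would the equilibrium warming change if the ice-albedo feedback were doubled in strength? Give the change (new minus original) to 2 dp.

Original: g = 0.4639, ΔT = 2.34/(1−0.4639) = 4.3649 °C.
With doubled ice-albedo: g' = 0.6439, ΔT' = 2.34/(1−0.6439) = 6.5712 °C.
Change = 6.5712 − 4.3649 = 2.21 °C.

2.21 °C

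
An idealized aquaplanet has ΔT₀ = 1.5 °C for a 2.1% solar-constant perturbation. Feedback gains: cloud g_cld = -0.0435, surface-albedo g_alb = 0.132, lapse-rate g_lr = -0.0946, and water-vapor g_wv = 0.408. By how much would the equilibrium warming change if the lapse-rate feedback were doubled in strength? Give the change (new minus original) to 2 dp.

-0.34 °C

Original: g = 0.4019, ΔT = 1.5/(1−0.4019) = 2.5079 °C.
With doubled lapse-rate: g' = 0.3073, ΔT' = 1.5/(1−0.3073) = 2.1654 °C.
Change = 2.1654 − 2.5079 = -0.34 °C.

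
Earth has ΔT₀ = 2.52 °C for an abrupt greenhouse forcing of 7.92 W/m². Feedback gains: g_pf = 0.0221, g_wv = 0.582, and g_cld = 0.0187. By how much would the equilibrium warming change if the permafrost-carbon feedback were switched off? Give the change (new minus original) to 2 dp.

-0.37 °C

Original: g = 0.6228, ΔT = 2.52/(1−0.6228) = 6.6808 °C.
Without permafrost-carbon: g' = 0.6007, ΔT' = 2.52/(1−0.6007) = 6.3110 °C.
Change = 6.3110 − 6.6808 = -0.37 °C.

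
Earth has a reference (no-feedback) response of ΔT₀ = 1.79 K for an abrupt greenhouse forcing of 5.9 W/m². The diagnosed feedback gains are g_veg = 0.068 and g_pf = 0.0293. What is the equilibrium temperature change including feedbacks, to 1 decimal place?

Total gain g = 0.068 + 0.0293 = 0.0973.
Amplification A = 1/(1 − 0.0973) = 1.108.
ΔT = 1.79 × 1.108 = 2.0 K.

2.0 K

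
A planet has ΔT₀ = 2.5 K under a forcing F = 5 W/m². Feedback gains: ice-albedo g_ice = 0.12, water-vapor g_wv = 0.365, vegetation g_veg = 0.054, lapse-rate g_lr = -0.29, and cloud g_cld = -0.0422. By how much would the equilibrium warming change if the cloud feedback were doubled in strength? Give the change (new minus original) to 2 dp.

Original: g = 0.2068, ΔT = 2.5/(1−0.2068) = 3.1518 K.
With doubled cloud: g' = 0.1646, ΔT' = 2.5/(1−0.1646) = 2.9926 K.
Change = 2.9926 − 3.1518 = -0.16 K.

-0.16 K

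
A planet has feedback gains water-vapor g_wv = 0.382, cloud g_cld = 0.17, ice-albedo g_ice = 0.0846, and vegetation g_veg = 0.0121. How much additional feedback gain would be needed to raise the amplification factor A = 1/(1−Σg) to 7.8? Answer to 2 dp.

0.22

Current total gain = 0.6487.
Target gain for A = 7.8: g* = 1 − 1/7.8 = 0.8718.
Additional gain needed = 0.8718 − 0.6487 = 0.22.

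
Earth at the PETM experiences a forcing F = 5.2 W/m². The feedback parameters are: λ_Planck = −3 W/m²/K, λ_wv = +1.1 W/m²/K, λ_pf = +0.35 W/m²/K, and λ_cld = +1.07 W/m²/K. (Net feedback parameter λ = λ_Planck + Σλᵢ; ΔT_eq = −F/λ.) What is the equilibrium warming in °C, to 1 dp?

Net feedback parameter λ = (−3) + (+1.1) + (+0.35) + (+1.07) = -0.48 W/m²/K.
ΔT = −F/λ = −5.2/(-0.48) = 10.8 °C.

10.8 °C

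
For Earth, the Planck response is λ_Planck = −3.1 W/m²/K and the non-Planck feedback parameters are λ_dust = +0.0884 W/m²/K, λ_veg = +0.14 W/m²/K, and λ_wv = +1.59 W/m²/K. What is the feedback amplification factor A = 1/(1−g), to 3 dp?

2.419

Convert to gains: g_dust = 0.0884/3.1 = 0.02852; g_veg = 0.14/3.1 = 0.04516; g_wv = 1.59/3.1 = 0.5129.
Total gain g = 0.58658.
A = 1/(1 − 0.58658) = 2.419.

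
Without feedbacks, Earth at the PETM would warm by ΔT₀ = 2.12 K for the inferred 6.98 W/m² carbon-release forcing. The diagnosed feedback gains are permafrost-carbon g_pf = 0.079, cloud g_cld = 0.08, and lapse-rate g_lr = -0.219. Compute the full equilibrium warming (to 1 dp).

Total gain g = 0.079 + 0.08 − 0.219 = -0.06.
Amplification A = 1/(1 + 0.06) = 0.9434.
ΔT = 2.12 × 0.9434 = 2.0 K.

2.0 K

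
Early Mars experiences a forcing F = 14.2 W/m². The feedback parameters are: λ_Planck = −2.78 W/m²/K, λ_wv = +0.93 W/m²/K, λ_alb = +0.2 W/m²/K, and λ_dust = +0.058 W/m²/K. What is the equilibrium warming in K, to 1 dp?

8.9 K

Net feedback parameter λ = (−2.78) + (+0.93) + (+0.2) + (+0.058) = -1.592 W/m²/K.
ΔT = −F/λ = −14.2/(-1.592) = 8.9 K.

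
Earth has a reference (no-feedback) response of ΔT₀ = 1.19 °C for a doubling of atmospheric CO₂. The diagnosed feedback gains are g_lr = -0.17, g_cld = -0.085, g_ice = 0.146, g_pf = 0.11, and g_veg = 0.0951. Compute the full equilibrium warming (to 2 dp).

1.32 °C

Total gain g = -0.17 − 0.085 + 0.146 + 0.11 + 0.0951 = 0.0961.
Amplification A = 1/(1 − 0.0961) = 1.106.
ΔT = 1.19 × 1.106 = 1.32 °C.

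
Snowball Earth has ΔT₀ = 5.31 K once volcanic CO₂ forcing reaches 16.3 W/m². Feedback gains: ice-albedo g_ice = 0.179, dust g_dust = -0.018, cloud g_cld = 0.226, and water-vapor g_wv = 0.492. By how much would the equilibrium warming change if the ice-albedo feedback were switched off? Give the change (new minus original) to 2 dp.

Original: g = 0.879, ΔT = 5.31/(1−0.879) = 43.8843 K.
Without ice-albedo: g' = 0.7, ΔT' = 5.31/(1−0.7) = 17.7000 K.
Change = 17.7000 − 43.8843 = -26.18 K.

-26.18 K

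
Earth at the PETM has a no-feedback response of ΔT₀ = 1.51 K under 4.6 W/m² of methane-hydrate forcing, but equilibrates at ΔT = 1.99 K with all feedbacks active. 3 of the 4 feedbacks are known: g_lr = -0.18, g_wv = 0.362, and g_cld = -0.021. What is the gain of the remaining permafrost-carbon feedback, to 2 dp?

0.08

Amplification A = ΔT/ΔT₀ = 1.99/1.51 = 1.318.
Total gain g = 1 − 1/A = 1 − 1/1.318 = 0.2413.
Known gains sum to -0.18 + 0.362 − 0.021 = 0.161.
g_pf = 0.2413 − 0.161 = 0.08.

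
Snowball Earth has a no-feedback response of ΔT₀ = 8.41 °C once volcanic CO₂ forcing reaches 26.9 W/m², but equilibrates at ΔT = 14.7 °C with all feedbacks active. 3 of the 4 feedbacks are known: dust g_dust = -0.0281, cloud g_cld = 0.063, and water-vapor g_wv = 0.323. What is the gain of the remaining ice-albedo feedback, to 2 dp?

Amplification A = ΔT/ΔT₀ = 14.7/8.41 = 1.748.
Total gain g = 1 − 1/A = 1 − 1/1.748 = 0.4279.
Known gains sum to -0.0281 + 0.063 + 0.323 = 0.3579.
g_ice = 0.4279 − 0.3579 = 0.07.

0.07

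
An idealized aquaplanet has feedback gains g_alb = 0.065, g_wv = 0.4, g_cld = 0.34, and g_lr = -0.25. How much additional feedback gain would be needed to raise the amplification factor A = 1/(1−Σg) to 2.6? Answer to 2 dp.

0.06

Current total gain = 0.555.
Target gain for A = 2.6: g* = 1 − 1/2.6 = 0.6154.
Additional gain needed = 0.6154 − 0.555 = 0.06.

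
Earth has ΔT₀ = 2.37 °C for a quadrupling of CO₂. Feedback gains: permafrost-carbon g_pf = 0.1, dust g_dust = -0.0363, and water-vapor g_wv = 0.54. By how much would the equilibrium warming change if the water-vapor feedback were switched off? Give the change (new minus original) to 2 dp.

Original: g = 0.6037, ΔT = 2.37/(1−0.6037) = 5.9803 °C.
Without water-vapor: g' = 0.0637, ΔT' = 2.37/(1−0.0637) = 2.5312 °C.
Change = 2.5312 − 5.9803 = -3.45 °C.

-3.45 °C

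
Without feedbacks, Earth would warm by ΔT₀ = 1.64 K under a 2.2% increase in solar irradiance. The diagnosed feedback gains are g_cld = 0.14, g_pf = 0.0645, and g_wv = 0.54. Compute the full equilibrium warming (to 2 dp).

6.42 K

Total gain g = 0.14 + 0.0645 + 0.54 = 0.7445.
Amplification A = 1/(1 − 0.7445) = 3.914.
ΔT = 1.64 × 3.914 = 6.42 K.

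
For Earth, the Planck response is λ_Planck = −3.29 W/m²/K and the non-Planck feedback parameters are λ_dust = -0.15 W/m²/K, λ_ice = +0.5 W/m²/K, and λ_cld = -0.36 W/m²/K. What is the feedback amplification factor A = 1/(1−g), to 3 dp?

0.997

Convert to gains: g_dust = -0.15/3.29 = -0.04559; g_ice = 0.5/3.29 = 0.152; g_cld = -0.36/3.29 = -0.1094.
Total gain g = -0.00299.
A = 1/(1 + 0.00299) = 0.997.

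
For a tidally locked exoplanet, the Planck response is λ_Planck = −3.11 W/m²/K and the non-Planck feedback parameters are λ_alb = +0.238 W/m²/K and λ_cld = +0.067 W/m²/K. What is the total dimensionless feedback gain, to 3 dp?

0.098

Convert to gains: g_alb = 0.238/3.11 = 0.07653; g_cld = 0.067/3.11 = 0.02154.
Total gain g = 0.09807.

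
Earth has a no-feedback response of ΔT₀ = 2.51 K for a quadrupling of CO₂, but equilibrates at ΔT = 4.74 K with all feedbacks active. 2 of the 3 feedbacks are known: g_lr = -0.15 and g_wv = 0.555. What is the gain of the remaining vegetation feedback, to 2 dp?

0.07

Amplification A = ΔT/ΔT₀ = 4.74/2.51 = 1.888.
Total gain g = 1 − 1/A = 1 − 1/1.888 = 0.4703.
Known gains sum to -0.15 + 0.555 = 0.405.
g_veg = 0.4703 − 0.405 = 0.07.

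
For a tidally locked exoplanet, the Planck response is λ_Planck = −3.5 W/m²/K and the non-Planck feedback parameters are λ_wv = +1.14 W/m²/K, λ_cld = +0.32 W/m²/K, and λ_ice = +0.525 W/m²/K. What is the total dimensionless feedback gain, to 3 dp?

Convert to gains: g_wv = 1.14/3.5 = 0.3257; g_cld = 0.32/3.5 = 0.09143; g_ice = 0.525/3.5 = 0.15.
Total gain g = 0.56713.

0.567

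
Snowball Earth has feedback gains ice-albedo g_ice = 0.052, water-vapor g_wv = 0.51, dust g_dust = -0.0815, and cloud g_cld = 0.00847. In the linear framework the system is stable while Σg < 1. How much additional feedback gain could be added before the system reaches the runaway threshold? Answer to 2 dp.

0.51

Current total gain = 0.052 + 0.51 − 0.0815 + 0.00847 = 0.48897.
Margin to runaway = 1 − 0.48897 = 0.51.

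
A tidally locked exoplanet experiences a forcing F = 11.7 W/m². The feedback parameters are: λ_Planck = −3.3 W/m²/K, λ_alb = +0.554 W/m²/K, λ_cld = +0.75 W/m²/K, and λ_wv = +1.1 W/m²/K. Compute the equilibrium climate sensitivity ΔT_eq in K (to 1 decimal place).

13.1 K

Net feedback parameter λ = (−3.3) + (+0.554) + (+0.75) + (+1.1) = -0.896 W/m²/K.
ΔT = −F/λ = −11.7/(-0.896) = 13.1 K.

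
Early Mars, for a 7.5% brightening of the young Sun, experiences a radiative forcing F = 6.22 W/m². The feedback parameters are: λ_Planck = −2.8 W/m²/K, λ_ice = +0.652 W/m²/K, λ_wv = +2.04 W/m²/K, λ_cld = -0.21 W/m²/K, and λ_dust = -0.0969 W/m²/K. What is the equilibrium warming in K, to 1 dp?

15.0 K

Net feedback parameter λ = (−2.8) + (+0.652) + (+2.04) + (-0.21) + (-0.0969) = -0.4149 W/m²/K.
ΔT = −F/λ = −6.22/(-0.4149) = 15.0 K.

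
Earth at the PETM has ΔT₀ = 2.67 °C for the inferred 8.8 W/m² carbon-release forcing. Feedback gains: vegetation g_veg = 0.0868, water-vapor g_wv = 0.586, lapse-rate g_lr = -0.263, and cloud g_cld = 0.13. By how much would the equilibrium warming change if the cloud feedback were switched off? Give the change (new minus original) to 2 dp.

Original: g = 0.5398, ΔT = 2.67/(1−0.5398) = 5.8018 °C.
Without cloud: g' = 0.4098, ΔT' = 2.67/(1−0.4098) = 4.5239 °C.
Change = 4.5239 − 5.8018 = -1.28 °C.

-1.28 °C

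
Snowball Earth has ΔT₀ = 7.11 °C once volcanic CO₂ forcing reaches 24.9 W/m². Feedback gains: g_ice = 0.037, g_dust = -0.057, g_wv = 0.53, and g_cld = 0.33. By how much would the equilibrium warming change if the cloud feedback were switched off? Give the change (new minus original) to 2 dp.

-29.93 °C

Original: g = 0.84, ΔT = 7.11/(1−0.84) = 44.4375 °C.
Without cloud: g' = 0.51, ΔT' = 7.11/(1−0.51) = 14.5102 °C.
Change = 14.5102 − 44.4375 = -29.93 °C.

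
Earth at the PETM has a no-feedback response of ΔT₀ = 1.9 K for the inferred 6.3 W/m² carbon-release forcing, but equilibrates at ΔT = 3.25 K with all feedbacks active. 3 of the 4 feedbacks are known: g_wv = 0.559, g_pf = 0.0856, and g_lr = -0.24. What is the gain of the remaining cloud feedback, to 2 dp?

Amplification A = ΔT/ΔT₀ = 3.25/1.9 = 1.711.
Total gain g = 1 − 1/A = 1 − 1/1.711 = 0.4155.
Known gains sum to 0.559 + 0.0856 − 0.24 = 0.4046.
g_cld = 0.4155 − 0.4046 = 0.01.

0.01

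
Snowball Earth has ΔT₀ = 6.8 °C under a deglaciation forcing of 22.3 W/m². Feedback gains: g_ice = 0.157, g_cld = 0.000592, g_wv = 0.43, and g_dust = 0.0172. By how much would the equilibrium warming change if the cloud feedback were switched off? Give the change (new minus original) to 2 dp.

Original: g = 0.604792, ΔT = 6.8/(1−0.604792) = 17.2061 °C.
Without cloud: g' = 0.6042, ΔT' = 6.8/(1−0.6042) = 17.1804 °C.
Change = 17.1804 − 17.2061 = -0.03 °C.

-0.03 °C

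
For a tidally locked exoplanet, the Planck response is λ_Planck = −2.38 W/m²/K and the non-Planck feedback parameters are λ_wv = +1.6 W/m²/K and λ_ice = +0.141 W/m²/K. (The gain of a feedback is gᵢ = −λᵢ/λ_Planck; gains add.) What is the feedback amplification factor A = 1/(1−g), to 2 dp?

3.72

Convert to gains: g_wv = 1.6/2.38 = 0.6723; g_ice = 0.141/2.38 = 0.05924.
Total gain g = 0.73154.
A = 1/(1 − 0.73154) = 3.72.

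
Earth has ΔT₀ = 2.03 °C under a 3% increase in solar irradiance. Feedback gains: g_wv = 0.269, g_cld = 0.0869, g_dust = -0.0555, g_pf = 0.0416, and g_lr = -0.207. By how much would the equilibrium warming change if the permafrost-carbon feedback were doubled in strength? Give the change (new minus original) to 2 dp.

Original: g = 0.135, ΔT = 2.03/(1−0.135) = 2.3468 °C.
With doubled permafrost-carbon: g' = 0.1766, ΔT' = 2.03/(1−0.1766) = 2.4654 °C.
Change = 2.4654 − 2.3468 = 0.12 °C.

0.12 °C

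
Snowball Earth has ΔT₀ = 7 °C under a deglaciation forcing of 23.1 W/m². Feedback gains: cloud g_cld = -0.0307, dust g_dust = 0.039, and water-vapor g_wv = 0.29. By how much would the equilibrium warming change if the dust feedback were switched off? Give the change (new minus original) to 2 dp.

Original: g = 0.2983, ΔT = 7/(1−0.2983) = 9.9758 °C.
Without dust: g' = 0.2593, ΔT' = 7/(1−0.2593) = 9.4505 °C.
Change = 9.4505 − 9.9758 = -0.53 °C.

-0.53 °C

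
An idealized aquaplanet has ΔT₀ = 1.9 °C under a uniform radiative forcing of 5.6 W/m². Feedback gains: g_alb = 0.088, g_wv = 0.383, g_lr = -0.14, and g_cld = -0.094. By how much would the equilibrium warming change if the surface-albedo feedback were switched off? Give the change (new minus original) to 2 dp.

Original: g = 0.237, ΔT = 1.9/(1−0.237) = 2.4902 °C.
Without surface-albedo: g' = 0.149, ΔT' = 1.9/(1−0.149) = 2.2327 °C.
Change = 2.2327 − 2.4902 = -0.26 °C.

-0.26 °C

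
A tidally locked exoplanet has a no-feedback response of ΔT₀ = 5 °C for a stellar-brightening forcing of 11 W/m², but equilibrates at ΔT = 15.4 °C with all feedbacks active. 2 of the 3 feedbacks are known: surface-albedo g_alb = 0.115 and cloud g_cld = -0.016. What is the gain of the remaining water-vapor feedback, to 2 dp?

Amplification A = ΔT/ΔT₀ = 15.4/5 = 3.08.
Total gain g = 1 − 1/A = 1 − 1/3.08 = 0.6753.
Known gains sum to 0.115 − 0.016 = 0.099.
g_wv = 0.6753 − 0.099 = 0.58.

0.58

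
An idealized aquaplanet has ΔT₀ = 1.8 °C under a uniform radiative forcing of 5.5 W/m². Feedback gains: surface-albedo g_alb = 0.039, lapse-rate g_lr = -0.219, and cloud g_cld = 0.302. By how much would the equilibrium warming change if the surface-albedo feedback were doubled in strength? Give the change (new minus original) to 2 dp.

0.10 °C

Original: g = 0.122, ΔT = 1.8/(1−0.122) = 2.0501 °C.
With doubled surface-albedo: g' = 0.161, ΔT' = 1.8/(1−0.161) = 2.1454 °C.
Change = 2.1454 − 2.0501 = 0.10 °C.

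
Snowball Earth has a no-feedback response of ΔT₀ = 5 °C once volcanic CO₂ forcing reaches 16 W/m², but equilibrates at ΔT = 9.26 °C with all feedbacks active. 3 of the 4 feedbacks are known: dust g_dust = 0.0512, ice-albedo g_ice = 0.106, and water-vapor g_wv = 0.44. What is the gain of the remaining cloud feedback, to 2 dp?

Amplification A = ΔT/ΔT₀ = 9.26/5 = 1.852.
Total gain g = 1 − 1/A = 1 − 1/1.852 = 0.46.
Known gains sum to 0.0512 + 0.106 + 0.44 = 0.5972.
g_cld = 0.46 − 0.5972 = -0.14.

-0.14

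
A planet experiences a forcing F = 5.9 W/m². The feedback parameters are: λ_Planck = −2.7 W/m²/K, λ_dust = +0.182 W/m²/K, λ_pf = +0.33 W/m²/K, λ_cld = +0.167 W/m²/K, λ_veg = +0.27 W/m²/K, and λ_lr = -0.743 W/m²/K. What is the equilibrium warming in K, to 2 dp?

2.37 K

Net feedback parameter λ = (−2.7) + (+0.182) + (+0.33) + (+0.167) + (+0.27) + (-0.743) = -2.494 W/m²/K.
ΔT = −F/λ = −5.9/(-2.494) = 2.37 K.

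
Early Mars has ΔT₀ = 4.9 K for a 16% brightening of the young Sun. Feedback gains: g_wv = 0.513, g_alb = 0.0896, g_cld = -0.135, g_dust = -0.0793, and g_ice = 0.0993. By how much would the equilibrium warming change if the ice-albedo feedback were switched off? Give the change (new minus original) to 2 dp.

-1.55 K

Original: g = 0.4876, ΔT = 4.9/(1−0.4876) = 9.5628 K.
Without ice-albedo: g' = 0.3883, ΔT' = 4.9/(1−0.3883) = 8.0105 K.
Change = 8.0105 − 9.5628 = -1.55 K.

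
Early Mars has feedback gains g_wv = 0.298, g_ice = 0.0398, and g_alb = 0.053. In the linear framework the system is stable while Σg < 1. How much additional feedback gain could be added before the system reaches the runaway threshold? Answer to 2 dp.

Current total gain = 0.298 + 0.0398 + 0.053 = 0.3908.
Margin to runaway = 1 − 0.3908 = 0.61.

0.61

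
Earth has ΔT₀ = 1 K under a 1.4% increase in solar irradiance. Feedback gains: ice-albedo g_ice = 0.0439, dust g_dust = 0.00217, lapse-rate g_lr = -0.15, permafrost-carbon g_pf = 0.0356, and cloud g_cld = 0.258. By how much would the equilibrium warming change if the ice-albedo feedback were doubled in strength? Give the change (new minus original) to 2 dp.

Original: g = 0.18967, ΔT = 1/(1−0.18967) = 1.2341 K.
With doubled ice-albedo: g' = 0.23357, ΔT' = 1/(1−0.23357) = 1.3048 K.
Change = 1.3048 − 1.2341 = 0.07 K.

0.07 K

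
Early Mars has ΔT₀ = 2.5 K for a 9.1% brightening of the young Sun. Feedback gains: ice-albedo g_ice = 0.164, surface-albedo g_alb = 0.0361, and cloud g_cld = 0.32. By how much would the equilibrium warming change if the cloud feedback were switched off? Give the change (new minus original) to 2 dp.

-2.08 K

Original: g = 0.5201, ΔT = 2.5/(1−0.5201) = 5.2094 K.
Without cloud: g' = 0.2001, ΔT' = 2.5/(1−0.2001) = 3.1254 K.
Change = 3.1254 − 5.2094 = -2.08 K.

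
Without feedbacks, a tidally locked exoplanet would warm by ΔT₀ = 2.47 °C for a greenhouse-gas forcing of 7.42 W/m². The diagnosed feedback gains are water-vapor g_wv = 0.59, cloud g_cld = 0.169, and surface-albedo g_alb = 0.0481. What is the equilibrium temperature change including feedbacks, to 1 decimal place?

Total gain g = 0.59 + 0.169 + 0.0481 = 0.8071.
Amplification A = 1/(1 − 0.8071) = 5.184.
ΔT = 2.47 × 5.184 = 12.8 °C.

12.8 °C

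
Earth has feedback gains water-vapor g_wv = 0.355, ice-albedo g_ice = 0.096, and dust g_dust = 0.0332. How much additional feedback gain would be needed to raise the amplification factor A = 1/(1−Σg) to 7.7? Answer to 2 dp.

Current total gain = 0.4842.
Target gain for A = 7.7: g* = 1 − 1/7.7 = 0.8701.
Additional gain needed = 0.8701 − 0.4842 = 0.39.

0.39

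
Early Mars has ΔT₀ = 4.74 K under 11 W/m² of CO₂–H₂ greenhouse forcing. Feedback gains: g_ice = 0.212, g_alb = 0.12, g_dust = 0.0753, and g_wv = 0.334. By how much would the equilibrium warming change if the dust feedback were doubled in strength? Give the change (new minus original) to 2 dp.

7.52 K

Original: g = 0.7413, ΔT = 4.74/(1−0.7413) = 18.3224 K.
With doubled dust: g' = 0.8166, ΔT' = 4.74/(1−0.8166) = 25.8451 K.
Change = 25.8451 − 18.3224 = 7.52 K.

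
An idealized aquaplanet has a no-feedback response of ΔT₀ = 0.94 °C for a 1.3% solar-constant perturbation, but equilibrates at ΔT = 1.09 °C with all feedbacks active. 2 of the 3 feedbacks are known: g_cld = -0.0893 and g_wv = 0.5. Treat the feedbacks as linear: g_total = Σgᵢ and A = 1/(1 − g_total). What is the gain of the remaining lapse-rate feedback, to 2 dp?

Amplification A = ΔT/ΔT₀ = 1.09/0.94 = 1.16.
Total gain g = 1 − 1/A = 1 − 1/1.16 = 0.1379.
Known gains sum to -0.0893 + 0.5 = 0.4107.
g_lr = 0.1379 − 0.4107 = -0.27.

-0.27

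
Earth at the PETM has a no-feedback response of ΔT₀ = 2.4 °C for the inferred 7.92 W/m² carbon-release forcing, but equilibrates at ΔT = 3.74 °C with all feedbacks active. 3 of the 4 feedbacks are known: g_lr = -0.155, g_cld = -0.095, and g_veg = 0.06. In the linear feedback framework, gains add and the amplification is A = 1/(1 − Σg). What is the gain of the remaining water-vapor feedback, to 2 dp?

0.55

Amplification A = ΔT/ΔT₀ = 3.74/2.4 = 1.558.
Total gain g = 1 − 1/A = 1 − 1/1.558 = 0.3582.
Known gains sum to -0.155 − 0.095 + 0.06 = -0.19.
g_wv = 0.3582 + 0.19 = 0.55.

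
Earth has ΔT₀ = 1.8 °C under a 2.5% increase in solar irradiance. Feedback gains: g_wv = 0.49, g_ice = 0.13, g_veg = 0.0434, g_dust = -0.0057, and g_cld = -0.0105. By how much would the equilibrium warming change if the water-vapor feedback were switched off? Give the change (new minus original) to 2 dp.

Original: g = 0.6472, ΔT = 1.8/(1−0.6472) = 5.1020 °C.
Without water-vapor: g' = 0.1572, ΔT' = 1.8/(1−0.1572) = 2.1357 °C.
Change = 2.1357 − 5.1020 = -2.97 °C.

-2.97 °C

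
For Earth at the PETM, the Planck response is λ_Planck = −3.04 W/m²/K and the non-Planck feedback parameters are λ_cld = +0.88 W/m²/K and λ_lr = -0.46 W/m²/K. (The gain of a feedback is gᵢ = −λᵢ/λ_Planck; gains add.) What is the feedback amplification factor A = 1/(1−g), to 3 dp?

Convert to gains: g_cld = 0.88/3.04 = 0.2895; g_lr = -0.46/3.04 = -0.1513.
Total gain g = 0.1382.
A = 1/(1 − 0.1382) = 1.160.

1.160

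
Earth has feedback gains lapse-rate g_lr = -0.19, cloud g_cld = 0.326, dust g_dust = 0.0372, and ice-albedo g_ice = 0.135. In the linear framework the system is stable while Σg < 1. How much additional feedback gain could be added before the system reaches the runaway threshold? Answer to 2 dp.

0.69

Current total gain = -0.19 + 0.326 + 0.0372 + 0.135 = 0.3082.
Margin to runaway = 1 − 0.3082 = 0.69.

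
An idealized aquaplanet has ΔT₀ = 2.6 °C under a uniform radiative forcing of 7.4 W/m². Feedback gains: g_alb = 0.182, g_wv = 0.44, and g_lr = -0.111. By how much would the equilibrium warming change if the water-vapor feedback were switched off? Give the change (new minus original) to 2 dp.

Original: g = 0.511, ΔT = 2.6/(1−0.511) = 5.3170 °C.
Without water-vapor: g' = 0.071, ΔT' = 2.6/(1−0.071) = 2.7987 °C.
Change = 2.7987 − 5.3170 = -2.52 °C.

-2.52 °C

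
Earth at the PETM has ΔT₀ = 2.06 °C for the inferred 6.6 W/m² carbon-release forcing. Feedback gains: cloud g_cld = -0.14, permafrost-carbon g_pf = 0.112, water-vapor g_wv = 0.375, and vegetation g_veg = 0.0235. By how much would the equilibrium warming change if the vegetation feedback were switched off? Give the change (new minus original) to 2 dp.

-0.12 °C

Original: g = 0.3705, ΔT = 2.06/(1−0.3705) = 3.2724 °C.
Without vegetation: g' = 0.347, ΔT' = 2.06/(1−0.347) = 3.1547 °C.
Change = 3.1547 − 3.2724 = -0.12 °C.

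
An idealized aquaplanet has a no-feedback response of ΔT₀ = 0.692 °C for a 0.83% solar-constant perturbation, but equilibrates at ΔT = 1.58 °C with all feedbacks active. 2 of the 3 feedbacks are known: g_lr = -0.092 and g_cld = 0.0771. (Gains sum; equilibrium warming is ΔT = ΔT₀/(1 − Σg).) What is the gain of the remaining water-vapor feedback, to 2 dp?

Amplification A = ΔT/ΔT₀ = 1.58/0.692 = 2.283.
Total gain g = 1 − 1/A = 1 − 1/2.283 = 0.562.
Known gains sum to -0.092 + 0.0771 = -0.0149.
g_wv = 0.562 + 0.0149 = 0.58.

0.58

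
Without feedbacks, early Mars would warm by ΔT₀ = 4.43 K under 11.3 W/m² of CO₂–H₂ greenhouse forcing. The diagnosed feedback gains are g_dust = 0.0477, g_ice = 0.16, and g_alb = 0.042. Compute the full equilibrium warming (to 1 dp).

Total gain g = 0.0477 + 0.16 + 0.042 = 0.2497.
Amplification A = 1/(1 − 0.2497) = 1.333.
ΔT = 4.43 × 1.333 = 5.9 K.

5.9 K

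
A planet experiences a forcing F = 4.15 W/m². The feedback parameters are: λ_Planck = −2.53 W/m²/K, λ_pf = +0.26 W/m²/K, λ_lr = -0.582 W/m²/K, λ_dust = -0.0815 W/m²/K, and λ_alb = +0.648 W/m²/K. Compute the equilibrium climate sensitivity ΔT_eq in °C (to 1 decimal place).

Net feedback parameter λ = (−2.53) + (+0.26) + (-0.582) + (-0.0815) + (+0.648) = -2.2855 W/m²/K.
ΔT = −F/λ = −4.15/(-2.2855) = 1.8 °C.

1.8 °C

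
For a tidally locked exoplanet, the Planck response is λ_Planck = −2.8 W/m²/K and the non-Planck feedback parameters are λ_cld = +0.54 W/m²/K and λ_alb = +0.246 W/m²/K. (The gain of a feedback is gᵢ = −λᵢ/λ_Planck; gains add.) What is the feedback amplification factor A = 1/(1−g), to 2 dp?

1.39

Convert to gains: g_cld = 0.54/2.8 = 0.1929; g_alb = 0.246/2.8 = 0.08786.
Total gain g = 0.28076.
A = 1/(1 − 0.28076) = 1.39.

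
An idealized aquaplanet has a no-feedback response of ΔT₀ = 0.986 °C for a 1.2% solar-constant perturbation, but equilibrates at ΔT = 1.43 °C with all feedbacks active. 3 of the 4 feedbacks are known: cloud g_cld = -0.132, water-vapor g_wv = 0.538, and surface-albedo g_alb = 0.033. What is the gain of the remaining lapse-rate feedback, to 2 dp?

-0.13

Amplification A = ΔT/ΔT₀ = 1.43/0.986 = 1.45.
Total gain g = 1 − 1/A = 1 − 1/1.45 = 0.3103.
Known gains sum to -0.132 + 0.538 + 0.033 = 0.439.
g_lr = 0.3103 − 0.439 = -0.13.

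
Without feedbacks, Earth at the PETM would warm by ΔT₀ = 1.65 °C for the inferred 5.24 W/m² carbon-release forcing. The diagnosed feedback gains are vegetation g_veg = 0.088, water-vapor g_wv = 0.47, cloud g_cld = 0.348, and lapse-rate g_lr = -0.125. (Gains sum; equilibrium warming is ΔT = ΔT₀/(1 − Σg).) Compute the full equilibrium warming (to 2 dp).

7.53 °C

Total gain g = 0.088 + 0.47 + 0.348 − 0.125 = 0.781.
Amplification A = 1/(1 − 0.781) = 4.566.
ΔT = 1.65 × 4.566 = 7.53 °C.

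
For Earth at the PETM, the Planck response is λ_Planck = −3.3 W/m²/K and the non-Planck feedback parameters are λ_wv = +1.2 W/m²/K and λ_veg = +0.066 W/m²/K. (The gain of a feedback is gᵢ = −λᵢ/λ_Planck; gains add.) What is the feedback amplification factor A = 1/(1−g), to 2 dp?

Convert to gains: g_wv = 1.2/3.3 = 0.3636; g_veg = 0.066/3.3 = 0.02.
Total gain g = 0.3836.
A = 1/(1 − 0.3836) = 1.62.

1.62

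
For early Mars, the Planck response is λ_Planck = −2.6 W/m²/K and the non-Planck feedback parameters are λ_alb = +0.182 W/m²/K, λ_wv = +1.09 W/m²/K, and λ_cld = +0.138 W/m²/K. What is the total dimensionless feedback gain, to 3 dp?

Convert to gains: g_alb = 0.182/2.6 = 0.07; g_wv = 1.09/2.6 = 0.4192; g_cld = 0.138/2.6 = 0.05308.
Total gain g = 0.54228.

0.542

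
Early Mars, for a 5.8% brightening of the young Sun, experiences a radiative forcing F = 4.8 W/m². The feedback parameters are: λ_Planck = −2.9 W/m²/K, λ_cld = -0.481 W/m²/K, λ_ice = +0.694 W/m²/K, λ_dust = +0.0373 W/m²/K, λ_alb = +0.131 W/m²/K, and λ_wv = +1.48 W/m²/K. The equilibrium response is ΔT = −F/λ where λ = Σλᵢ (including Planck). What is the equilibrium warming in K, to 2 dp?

4.62 K

Net feedback parameter λ = (−2.9) + (-0.481) + (+0.694) + (+0.0373) + (+0.131) + (+1.48) = -1.0387 W/m²/K.
ΔT = −F/λ = −4.8/(-1.0387) = 4.62 K.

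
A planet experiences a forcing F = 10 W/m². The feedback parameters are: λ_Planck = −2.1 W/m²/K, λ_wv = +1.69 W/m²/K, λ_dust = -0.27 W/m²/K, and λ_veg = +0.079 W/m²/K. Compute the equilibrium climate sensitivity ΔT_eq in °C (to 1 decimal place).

Net feedback parameter λ = (−2.1) + (+1.69) + (-0.27) + (+0.079) = -0.601 W/m²/K.
ΔT = −F/λ = −10/(-0.601) = 16.6 °C.

16.6 °C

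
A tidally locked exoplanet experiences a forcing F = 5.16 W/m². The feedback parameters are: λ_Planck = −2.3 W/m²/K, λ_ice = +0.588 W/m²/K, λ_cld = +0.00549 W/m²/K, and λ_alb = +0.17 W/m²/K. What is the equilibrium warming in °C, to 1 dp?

Net feedback parameter λ = (−2.3) + (+0.588) + (+0.00549) + (+0.17) = -1.53651 W/m²/K.
ΔT = −F/λ = −5.16/(-1.53651) = 3.4 °C.

3.4 °C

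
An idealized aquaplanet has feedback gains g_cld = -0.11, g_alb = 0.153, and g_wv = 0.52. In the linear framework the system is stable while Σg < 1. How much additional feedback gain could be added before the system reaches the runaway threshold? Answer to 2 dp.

Current total gain = -0.11 + 0.153 + 0.52 = 0.563.
Margin to runaway = 1 − 0.563 = 0.44.

0.44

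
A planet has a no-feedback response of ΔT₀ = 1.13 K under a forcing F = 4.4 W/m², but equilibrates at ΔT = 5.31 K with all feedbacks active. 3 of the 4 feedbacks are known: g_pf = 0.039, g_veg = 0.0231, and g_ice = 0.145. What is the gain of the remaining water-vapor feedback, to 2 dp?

Amplification A = ΔT/ΔT₀ = 5.31/1.13 = 4.699.
Total gain g = 1 − 1/A = 1 − 1/4.699 = 0.7872.
Known gains sum to 0.039 + 0.0231 + 0.145 = 0.2071.
g_wv = 0.7872 − 0.2071 = 0.58.

0.58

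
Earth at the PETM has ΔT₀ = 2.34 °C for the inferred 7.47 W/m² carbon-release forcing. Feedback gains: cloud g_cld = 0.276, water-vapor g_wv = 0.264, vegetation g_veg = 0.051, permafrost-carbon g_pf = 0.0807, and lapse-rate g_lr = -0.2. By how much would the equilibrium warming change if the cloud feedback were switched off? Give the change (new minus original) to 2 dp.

Original: g = 0.4717, ΔT = 2.34/(1−0.4717) = 4.4293 °C.
Without cloud: g' = 0.1957, ΔT' = 2.34/(1−0.1957) = 2.9094 °C.
Change = 2.9094 − 4.4293 = -1.52 °C.

-1.52 °C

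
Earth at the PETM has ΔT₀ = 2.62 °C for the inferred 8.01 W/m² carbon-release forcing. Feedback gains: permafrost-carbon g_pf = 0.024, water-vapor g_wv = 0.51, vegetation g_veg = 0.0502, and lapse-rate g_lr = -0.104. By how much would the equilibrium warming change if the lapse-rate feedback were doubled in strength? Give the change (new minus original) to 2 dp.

Original: g = 0.4802, ΔT = 2.62/(1−0.4802) = 5.0404 °C.
With doubled lapse-rate: g' = 0.3762, ΔT' = 2.62/(1−0.3762) = 4.2001 °C.
Change = 4.2001 − 5.0404 = -0.84 °C.

-0.84 °C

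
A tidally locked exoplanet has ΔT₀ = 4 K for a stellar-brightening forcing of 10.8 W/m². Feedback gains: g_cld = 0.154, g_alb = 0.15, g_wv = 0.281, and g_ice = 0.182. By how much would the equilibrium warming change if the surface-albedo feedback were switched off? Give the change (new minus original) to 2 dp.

-6.72 K

Original: g = 0.767, ΔT = 4/(1−0.767) = 17.1674 K.
Without surface-albedo: g' = 0.617, ΔT' = 4/(1−0.617) = 10.4439 K.
Change = 10.4439 − 17.1674 = -6.72 K.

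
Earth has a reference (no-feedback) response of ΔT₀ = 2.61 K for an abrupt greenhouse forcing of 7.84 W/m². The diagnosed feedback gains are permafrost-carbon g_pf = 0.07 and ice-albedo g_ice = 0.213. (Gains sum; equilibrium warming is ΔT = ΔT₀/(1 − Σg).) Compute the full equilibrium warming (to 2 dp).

3.64 K

Total gain g = 0.07 + 0.213 = 0.283.
Amplification A = 1/(1 − 0.283) = 1.395.
ΔT = 2.61 × 1.395 = 3.64 K.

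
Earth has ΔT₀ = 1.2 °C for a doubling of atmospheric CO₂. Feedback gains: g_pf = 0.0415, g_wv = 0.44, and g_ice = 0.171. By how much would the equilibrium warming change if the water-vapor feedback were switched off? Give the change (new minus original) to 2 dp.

-1.93 °C

Original: g = 0.6525, ΔT = 1.2/(1−0.6525) = 3.4532 °C.
Without water-vapor: g' = 0.2125, ΔT' = 1.2/(1−0.2125) = 1.5238 °C.
Change = 1.5238 − 3.4532 = -1.93 °C.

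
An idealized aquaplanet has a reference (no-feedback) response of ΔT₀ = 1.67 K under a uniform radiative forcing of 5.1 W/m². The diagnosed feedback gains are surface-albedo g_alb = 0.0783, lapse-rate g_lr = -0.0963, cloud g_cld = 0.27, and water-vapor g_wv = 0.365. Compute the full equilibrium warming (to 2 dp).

4.36 K

Total gain g = 0.0783 − 0.0963 + 0.27 + 0.365 = 0.617.
Amplification A = 1/(1 − 0.617) = 2.611.
ΔT = 1.67 × 2.611 = 4.36 K.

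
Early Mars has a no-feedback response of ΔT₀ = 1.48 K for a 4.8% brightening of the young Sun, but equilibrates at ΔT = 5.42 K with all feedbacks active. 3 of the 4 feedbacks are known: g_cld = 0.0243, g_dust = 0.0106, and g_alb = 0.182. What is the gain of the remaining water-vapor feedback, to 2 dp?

Amplification A = ΔT/ΔT₀ = 5.42/1.48 = 3.662.
Total gain g = 1 − 1/A = 1 − 1/3.662 = 0.7269.
Known gains sum to 0.0243 + 0.0106 + 0.182 = 0.2169.
g_wv = 0.7269 − 0.2169 = 0.51.

0.51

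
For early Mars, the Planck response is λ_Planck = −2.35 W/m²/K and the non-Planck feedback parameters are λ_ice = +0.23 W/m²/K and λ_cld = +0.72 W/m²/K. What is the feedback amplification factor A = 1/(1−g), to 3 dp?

Convert to gains: g_ice = 0.23/2.35 = 0.09787; g_cld = 0.72/2.35 = 0.3064.
Total gain g = 0.40427.
A = 1/(1 − 0.40427) = 1.679.

1.679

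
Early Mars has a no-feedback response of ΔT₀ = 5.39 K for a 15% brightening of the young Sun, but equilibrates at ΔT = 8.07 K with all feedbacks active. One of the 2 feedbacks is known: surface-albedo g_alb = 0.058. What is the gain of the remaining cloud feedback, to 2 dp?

0.27

Amplification A = ΔT/ΔT₀ = 8.07/5.39 = 1.497.
Total gain g = 1 − 1/A = 1 − 1/1.497 = 0.332.
The known gain is 0.058.
g_cld = 0.332 − 0.058 = 0.27.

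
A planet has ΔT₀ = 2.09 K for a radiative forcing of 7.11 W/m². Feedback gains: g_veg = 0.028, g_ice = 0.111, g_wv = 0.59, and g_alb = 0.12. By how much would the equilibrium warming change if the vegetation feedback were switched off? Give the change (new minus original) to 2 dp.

Original: g = 0.849, ΔT = 2.09/(1−0.849) = 13.8411 K.
Without vegetation: g' = 0.821, ΔT' = 2.09/(1−0.821) = 11.6760 K.
Change = 11.6760 − 13.8411 = -2.17 K.

-2.17 K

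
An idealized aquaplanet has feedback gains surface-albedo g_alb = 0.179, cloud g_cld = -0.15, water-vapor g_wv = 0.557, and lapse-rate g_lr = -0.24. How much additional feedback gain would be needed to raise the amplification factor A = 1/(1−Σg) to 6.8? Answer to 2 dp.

Current total gain = 0.346.
Target gain for A = 6.8: g* = 1 − 1/6.8 = 0.8529.
Additional gain needed = 0.8529 − 0.346 = 0.51.

0.51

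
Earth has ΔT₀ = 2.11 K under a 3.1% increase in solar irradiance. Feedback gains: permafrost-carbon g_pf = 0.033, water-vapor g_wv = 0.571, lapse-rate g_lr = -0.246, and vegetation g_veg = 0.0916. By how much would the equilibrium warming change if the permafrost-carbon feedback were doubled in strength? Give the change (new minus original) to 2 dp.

Original: g = 0.4496, ΔT = 2.11/(1−0.4496) = 3.8336 K.
With doubled permafrost-carbon: g' = 0.4826, ΔT' = 2.11/(1−0.4826) = 4.0781 K.
Change = 4.0781 − 3.8336 = 0.24 K.

0.24 K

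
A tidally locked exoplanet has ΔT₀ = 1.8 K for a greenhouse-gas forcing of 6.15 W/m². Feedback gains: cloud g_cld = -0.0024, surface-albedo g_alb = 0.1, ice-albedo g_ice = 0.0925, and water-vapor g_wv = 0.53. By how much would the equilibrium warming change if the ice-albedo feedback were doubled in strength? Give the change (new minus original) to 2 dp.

3.17 K

Original: g = 0.7201, ΔT = 1.8/(1−0.7201) = 6.4309 K.
With doubled ice-albedo: g' = 0.8126, ΔT' = 1.8/(1−0.8126) = 9.6051 K.
Change = 9.6051 − 6.4309 = 3.17 K.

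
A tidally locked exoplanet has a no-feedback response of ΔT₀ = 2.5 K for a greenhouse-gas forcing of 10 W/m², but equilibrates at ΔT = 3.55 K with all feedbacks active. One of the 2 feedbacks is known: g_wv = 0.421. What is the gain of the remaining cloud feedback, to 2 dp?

-0.13

Amplification A = ΔT/ΔT₀ = 3.55/2.5 = 1.42.
Total gain g = 1 − 1/A = 1 − 1/1.42 = 0.2958.
The known gain is 0.421.
g_cld = 0.2958 − 0.421 = -0.13.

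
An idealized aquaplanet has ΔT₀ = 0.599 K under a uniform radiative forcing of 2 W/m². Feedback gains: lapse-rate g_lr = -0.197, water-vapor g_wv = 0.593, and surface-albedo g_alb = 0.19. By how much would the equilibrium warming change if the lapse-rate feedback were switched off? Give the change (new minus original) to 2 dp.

1.31 K

Original: g = 0.586, ΔT = 0.599/(1−0.586) = 1.4469 K.
Without lapse-rate: g' = 0.783, ΔT' = 0.599/(1−0.783) = 2.7604 K.
Change = 2.7604 − 1.4469 = 1.31 K.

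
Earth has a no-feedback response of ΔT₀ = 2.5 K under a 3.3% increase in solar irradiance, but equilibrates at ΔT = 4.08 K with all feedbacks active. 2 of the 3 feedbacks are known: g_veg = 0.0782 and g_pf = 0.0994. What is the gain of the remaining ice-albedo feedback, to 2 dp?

Amplification A = ΔT/ΔT₀ = 4.08/2.5 = 1.632.
Total gain g = 1 − 1/A = 1 − 1/1.632 = 0.3873.
Known gains sum to 0.0782 + 0.0994 = 0.1776.
g_ice = 0.3873 − 0.1776 = 0.21.

0.21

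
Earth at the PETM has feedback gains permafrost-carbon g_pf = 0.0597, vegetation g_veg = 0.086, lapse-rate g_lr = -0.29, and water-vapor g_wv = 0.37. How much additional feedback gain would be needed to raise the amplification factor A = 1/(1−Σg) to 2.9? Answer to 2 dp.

0.43

Current total gain = 0.2257.
Target gain for A = 2.9: g* = 1 − 1/2.9 = 0.6552.
Additional gain needed = 0.6552 − 0.2257 = 0.43.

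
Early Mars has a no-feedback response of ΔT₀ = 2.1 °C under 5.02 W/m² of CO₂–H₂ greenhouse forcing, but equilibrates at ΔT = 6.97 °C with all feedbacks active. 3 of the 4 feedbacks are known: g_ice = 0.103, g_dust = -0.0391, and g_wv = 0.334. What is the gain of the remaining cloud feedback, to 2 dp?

0.30

Amplification A = ΔT/ΔT₀ = 6.97/2.1 = 3.319.
Total gain g = 1 − 1/A = 1 − 1/3.319 = 0.6987.
Known gains sum to 0.103 − 0.0391 + 0.334 = 0.3979.
g_cld = 0.6987 − 0.3979 = 0.30.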